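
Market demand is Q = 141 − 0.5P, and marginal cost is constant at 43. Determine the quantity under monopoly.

Q = 59.75

Inverting demand: P = 282 − 2Q.
Monopoly sets MR = MC: 282 − 4Q = 43 ⇒ Q = 59.75, P = 282 − 2·59.75 = 162.5.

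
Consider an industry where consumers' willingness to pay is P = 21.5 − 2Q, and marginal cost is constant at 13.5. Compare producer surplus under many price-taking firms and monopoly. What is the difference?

PS rises by 8

Perfect competition: P = MC = 13.5, so 21.5 − 2Q = 13.5 and Q = 4.
PS = (13.5 − 13.5)·4 = 0.
A monopolist chooses Q where MR = MC. MR = 21.5 − 4Q; setting this equal to 13.5 gives Q = 2 and P = 17.5.
PS = (17.5 − 13.5)·2 = 8.
Change in producer surplus: 8 − 0 = 8.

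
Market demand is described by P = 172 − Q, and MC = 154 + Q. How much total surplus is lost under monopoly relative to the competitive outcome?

DWL = 9

Competitive equilibrium sets price equal to marginal cost: 172 − Q = 154 + Q, so Q = 9 and P = 163.
Monopoly sets MR = MC: 172 − 2Q = 154 + Q ⇒ Q = 6, P = 172 − 6 = 166.
CS = ½·(172 − 163)·9 = 40.5; PS = (163·9 − 154·9 − ½·1·9²) = 40.5; TS = 81.
CS = ½·(172 − 166)·6 = 18; PS = (166·6 − 154·6 − ½·1·6²) = 54; TS = 72.
DWL = 81 − 72 = 9.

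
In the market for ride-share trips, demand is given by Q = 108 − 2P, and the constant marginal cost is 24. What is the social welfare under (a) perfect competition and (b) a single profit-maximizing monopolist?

Inverting demand: P = 54 − 0.5Q.
Perfect competition: P = MC = 24, so 54 − 0.5Q = 24 and Q = 60.
CS = ½·(54 − 24)·60 = 900; PS = (24 − 24)·60 = 0; TS = 900.
A monopolist chooses Q where MR = MC. MR = 54 − Q; setting this equal to 24 gives Q = 30 and P = 39.
CS = ½·(54 − 39)·30 = 225; PS = (39 − 24)·30 = 450; TS = 675.

Competition: TS = 900; Monopoly: TS = 675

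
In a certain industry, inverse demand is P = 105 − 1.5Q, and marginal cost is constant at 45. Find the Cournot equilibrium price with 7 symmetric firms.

P = 52.5

Cournot with 7 identical firms: the symmetric best-response condition is 105 − 12q = 45. Each firm produces q = 5, total output Q = 35, price P = 52.5.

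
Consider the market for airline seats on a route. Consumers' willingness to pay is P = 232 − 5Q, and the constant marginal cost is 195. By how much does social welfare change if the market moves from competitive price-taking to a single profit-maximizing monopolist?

Social welfare falls by 34.225

Perfect competition: P = MC = 195, so 232 − 5Q = 195 and Q = 7.4.
CS = ½·(232 − 195)·7.4 = 136.9; PS = (195 − 195)·7.4 = 0; TS = 136.9.
A monopolist chooses Q where MR = MC. MR = 232 − 10Q; setting this equal to 195 gives Q = 3.7 and P = 213.5.
CS = ½·(232 − 213.5)·3.7 = 34.225; PS = (213.5 − 195)·3.7 = 68.45; TS = 102.675.
Change in social welfare: 102.675 − 136.9 = −34.225.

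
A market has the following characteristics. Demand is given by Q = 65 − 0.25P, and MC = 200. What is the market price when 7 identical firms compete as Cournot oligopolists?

P = 207.5

Inverting demand: P = 260 − 4Q.
With 7 symmetric Cournot firms, each firm's FOC gives 260 − 32q = 200, so q = 1.875, Q = 7·1.875 = 13.125, and P = 207.5.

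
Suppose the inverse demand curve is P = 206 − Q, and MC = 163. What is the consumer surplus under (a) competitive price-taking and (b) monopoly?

Competition: CS = 924.5; Monopoly: CS = 231.125

Perfect competition: P = MC = 163, so 206 − Q = 163 and Q = 43.
CS = ½·(206 − 163)·43 = 924.5.
Monopoly sets MR = MC: 206 − 2Q = 163 ⇒ Q = 21.5, P = 206 − 21.5 = 184.5.
CS = ½·(206 − 184.5)·21.5 = 231.125.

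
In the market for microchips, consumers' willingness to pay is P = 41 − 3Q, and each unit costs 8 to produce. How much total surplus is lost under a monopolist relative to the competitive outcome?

Competitive firms price at marginal cost: P = 8, giving Q = 11.
A monopolist chooses Q where MR = MC. MR = 41 − 6Q; setting this equal to 8 gives Q = 5.5 and P = 24.5.
DWL is the triangle between Q = 5.5 and Q = 11: ½·(11 − 5.5)·(24.5 − 8) = 45.375.

DWL = 45.375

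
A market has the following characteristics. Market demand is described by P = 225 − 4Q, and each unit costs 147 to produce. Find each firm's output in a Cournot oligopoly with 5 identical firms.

q_i = 3.25

Cournot with 5 identical firms: the symmetric best-response condition is 225 − 24q = 147. Each firm produces q = 3.25, total output Q = 16.25, price P = 160.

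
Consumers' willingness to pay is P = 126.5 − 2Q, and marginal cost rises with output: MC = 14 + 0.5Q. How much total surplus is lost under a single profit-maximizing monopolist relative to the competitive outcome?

Under competition P = MC: 126.5 − 2Q = 14 + 0.5Q ⇒ Q = 45, P = 36.5.
Monopoly sets MR = MC: 126.5 − 4Q = 14 + 0.5Q ⇒ Q = 25, P = 126.5 − 2·25 = 76.5.
CS = ½·(126.5 − 36.5)·45 = 2025; PS = (36.5·45 − 14·45 − ½·0.5·45²) = 506.25; TS = 2531.25.
CS = ½·(126.5 − 76.5)·25 = 625; PS = (76.5·25 − 14·25 − ½·0.5·25²) = 1406.25; TS = 2031.25.
DWL = 2531.25 − 2031.25 = 500.

DWL = 500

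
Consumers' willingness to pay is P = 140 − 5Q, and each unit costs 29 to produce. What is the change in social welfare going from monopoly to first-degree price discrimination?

A monopolist chooses Q where MR = MC. MR = 140 − 10Q; setting this equal to 29 gives Q = 11.1 and P = 84.5.
CS = ½·(140 − 84.5)·11.1 = 308.025; PS = (84.5 − 29)·11.1 = 616.05; TS = 924.075.
With perfect price discrimination, output is the efficient level Q = 22.2 (where demand meets MC), but every buyer pays their willingness to pay: CS = 0 and PS = total surplus.
TS = 1232.1 (equal to competitive TS).
Change in social welfare: 1232.1 − 924.075 = 308.025.

Social welfare rises by 308.025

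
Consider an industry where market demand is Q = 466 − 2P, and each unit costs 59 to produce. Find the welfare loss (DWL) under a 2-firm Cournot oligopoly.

Inverting demand: P = 233 − 0.5Q.
Under competition P = MC = 59, so Q = (233 − 59)/0.5 = 348.
With 2 symmetric Cournot firms, each firm's FOC gives 233 − 1.5q = 59, so q = 116, Q = 2·116 = 232, and P = 117.
DWL is the triangle between Q = 232 and Q = 348: ½·(348 − 232)·(117 − 59) = 3364.

DWL = 3364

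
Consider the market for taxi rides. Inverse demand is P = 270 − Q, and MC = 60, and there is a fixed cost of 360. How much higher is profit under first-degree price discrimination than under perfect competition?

Perfect competition: P = MC = 60, so 270 − Q = 60 and Q = 210.
Profit = (60 − 60)·210 − 360 = −360.
With perfect price discrimination, output is the efficient level Q = 210 (where demand meets MC), but every buyer pays their willingness to pay: CS = 0 and PS = total surplus.
PS equals the full surplus area, 22050. Profit = 22050 − 360 = 21690.
Change in profit: 21690 − −360 = 22050.

Profit rises by 22050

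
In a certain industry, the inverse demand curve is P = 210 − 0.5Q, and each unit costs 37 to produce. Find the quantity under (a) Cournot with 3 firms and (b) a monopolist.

Cournot: Q = 259.5; Monopoly: Q = 173

With 3 symmetric Cournot firms, each firm's FOC gives 210 − 2q = 37, so q = 86.5, Q = 3·86.5 = 259.5, and P = 80.25.
A monopolist chooses Q where MR = MC. MR = 210 − Q; setting this equal to 37 gives Q = 173 and P = 123.5.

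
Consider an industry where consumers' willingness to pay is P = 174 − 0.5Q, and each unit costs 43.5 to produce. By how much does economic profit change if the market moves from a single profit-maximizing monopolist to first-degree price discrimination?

Economic profit rises by 8515.125

A monopolist chooses Q where MR = MC. MR = 174 − Q; setting this equal to 43.5 gives Q = 130.5 and P = 108.75.
Profit = (108.75 − 43.5)·130.5 = 8515.125.
A perfectly discriminating monopolist sells every unit with P(Q) ≥ MC(Q), so output equals the competitive quantity Q = 261. Each buyer pays their reservation price, so CS = 0 and the firm captures all surplus.
PS equals the full surplus area, 17030.25. Profit = 17030.25 = 17030.25.
Change in economic profit: 17030.25 − 8515.125 = 8515.125.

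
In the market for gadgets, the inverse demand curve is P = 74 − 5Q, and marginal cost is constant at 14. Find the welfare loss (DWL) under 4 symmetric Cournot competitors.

Under competition P = MC = 14, so Q = (74 − 14)/5 = 12.
Cournot with 4 identical firms: the symmetric best-response condition is 74 − 25q = 14. Each firm produces q = 2.4, total output Q = 9.6, price P = 26.
DWL is the triangle between Q = 9.6 and Q = 12: ½·(12 − 9.6)·(26 − 14) = 14.4.

DWL = 14.4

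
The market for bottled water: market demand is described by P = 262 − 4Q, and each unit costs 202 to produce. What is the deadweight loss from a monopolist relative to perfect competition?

Competitive firms price at marginal cost: P = 202, giving Q = 15.
Monopoly sets MR = MC: 262 − 8Q = 202 ⇒ Q = 7.5, P = 262 − 4·7.5 = 232.
DWL is the triangle between Q = 7.5 and Q = 15: ½·(15 − 7.5)·(232 − 202) = 112.5.

DWL = 112.5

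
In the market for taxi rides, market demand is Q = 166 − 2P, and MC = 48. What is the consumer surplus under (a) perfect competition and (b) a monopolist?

Inverting demand: P = 83 − 0.5Q.
Perfect competition: P = MC = 48, so 83 − 0.5Q = 48 and Q = 70.
CS = ½·(83 − 48)·70 = 1225.
Monopoly sets MR = MC: 83 − Q = 48 ⇒ Q = 35, P = 83 − 0.5·35 = 65.5.
CS = ½·(83 − 65.5)·35 = 306.25.

Competition: CS = 1225; Monopoly: CS = 306.25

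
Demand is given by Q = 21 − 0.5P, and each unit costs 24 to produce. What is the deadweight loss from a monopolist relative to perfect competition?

Inverting demand: P = 42 − 2Q.
Under competition P = MC = 24, so Q = (42 − 24)/2 = 9.
Monopoly sets MR = MC: 42 − 4Q = 24 ⇒ Q = 4.5, P = 42 − 2·4.5 = 33.
DWL is the triangle between Q = 4.5 and Q = 9: ½·(9 − 4.5)·(33 − 24) = 20.25.

DWL = 20.25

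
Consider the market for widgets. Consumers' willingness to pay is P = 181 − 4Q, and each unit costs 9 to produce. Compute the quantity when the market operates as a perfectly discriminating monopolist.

Under first-degree price discrimination the firm charges each unit its demand price and produces up to where P = MC, i.e. Q = 43. Consumer surplus is zero; producer surplus equals total surplus.

Q = 43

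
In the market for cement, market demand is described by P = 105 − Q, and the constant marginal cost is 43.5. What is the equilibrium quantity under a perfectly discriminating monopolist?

Q = 61.5

A perfectly discriminating monopolist sells every unit with P(Q) ≥ MC(Q), so output equals the competitive quantity Q = 61.5. Each buyer pays their reservation price, so CS = 0 and the firm captures all surplus.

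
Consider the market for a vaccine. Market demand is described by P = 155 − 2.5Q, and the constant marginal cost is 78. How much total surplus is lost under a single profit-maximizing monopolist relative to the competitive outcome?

DWL = 296.45

Competitive firms price at marginal cost: P = 78, giving Q = 30.8.
The monopolist equates marginal revenue to marginal cost: 155 − 5Q = 78, so Q = 15.4. From demand, P = 116.5.
DWL is the triangle between Q = 15.4 and Q = 30.8: ½·(30.8 − 15.4)·(116.5 − 78) = 296.45.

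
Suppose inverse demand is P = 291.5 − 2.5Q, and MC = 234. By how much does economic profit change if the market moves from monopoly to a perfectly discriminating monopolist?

A monopolist chooses Q where MR = MC. MR = 291.5 − 5Q; setting this equal to 234 gives Q = 11.5 and P = 262.75.
Profit = (262.75 − 234)·11.5 = 330.625.
With perfect price discrimination, output is the efficient level Q = 23 (where demand meets MC), but every buyer pays their willingness to pay: CS = 0 and PS = total surplus.
PS equals the full surplus area, 661.25. Profit = 661.25 = 661.25.
Change in economic profit: 661.25 − 330.625 = 330.625.

π rises by 330.625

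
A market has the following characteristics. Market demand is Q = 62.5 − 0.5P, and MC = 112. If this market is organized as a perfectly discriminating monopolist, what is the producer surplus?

Inverting demand: P = 125 − 2Q.
Under first-degree price discrimination the firm charges each unit its demand price and produces up to where P = MC, i.e. Q = 6.5. Consumer surplus is zero; producer surplus equals total surplus.
PS = ½·(125 − 112)·6.5 = 42.25.

PS = 42.25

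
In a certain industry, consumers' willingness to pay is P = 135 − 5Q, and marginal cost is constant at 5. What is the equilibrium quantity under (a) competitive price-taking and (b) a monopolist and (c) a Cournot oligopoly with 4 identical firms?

Under competition P = MC = 5, so Q = (135 − 5)/5 = 26.
A monopolist chooses Q where MR = MC. MR = 135 − 10Q; setting this equal to 5 gives Q = 13 and P = 70.
Cournot with 4 identical firms: the symmetric best-response condition is 135 − 25q = 5. Each firm produces q = 5.2, total output Q = 20.8, price P = 31.

Competition: Q = 26; Monopoly: Q = 13; Cournot: Q = 20.8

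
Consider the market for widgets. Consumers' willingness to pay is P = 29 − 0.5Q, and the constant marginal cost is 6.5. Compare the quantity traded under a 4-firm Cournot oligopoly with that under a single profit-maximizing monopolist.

Cournot: Q = 36; Monopoly: Q = 22.5

In a 4-firm Cournot equilibrium, symmetry and the first-order condition give q = (29 − 6.5)/(2.5) = 9. So Q = 36 and P = 11.
Monopoly sets MR = MC: 29 − Q = 6.5 ⇒ Q = 22.5, P = 29 − 0.5·22.5 = 17.75.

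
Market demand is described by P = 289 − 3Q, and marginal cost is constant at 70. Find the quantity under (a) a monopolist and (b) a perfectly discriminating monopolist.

The monopolist equates marginal revenue to marginal cost: 289 − 6Q = 70, so Q = 36.5. From demand, P = 179.5.
Under first-degree price discrimination the firm charges each unit its demand price and produces up to where P = MC, i.e. Q = 73. Consumer surplus is zero; producer surplus equals total surplus.

Monopoly: Q = 36.5; Perfect PD: Q = 73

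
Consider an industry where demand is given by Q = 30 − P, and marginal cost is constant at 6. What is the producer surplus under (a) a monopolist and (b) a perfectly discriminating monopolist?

Monopoly: PS = 144; Perfect PD: PS = 288

Inverting demand: P = 30 − Q.
The monopolist equates marginal revenue to marginal cost: 30 − 2Q = 6, so Q = 12. From demand, P = 18.
PS = (18 − 6)·12 = 144.
A perfectly discriminating monopolist sells every unit with P(Q) ≥ MC(Q), so output equals the competitive quantity Q = 24. Each buyer pays their reservation price, so CS = 0 and the firm captures all surplus.
PS = ½·(30 − 6)·24 = 288.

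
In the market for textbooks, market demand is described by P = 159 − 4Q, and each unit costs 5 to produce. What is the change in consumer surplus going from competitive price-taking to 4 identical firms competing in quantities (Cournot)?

CS falls by 1067.22

Perfect competition: P = MC = 5, so 159 − 4Q = 5 and Q = 38.5.
CS = ½·(159 − 5)·38.5 = 2964.5.
In a 4-firm Cournot equilibrium, symmetry and the first-order condition give q = (159 − 5)/(20) = 7.7. So Q = 30.8 and P = 35.8.
CS = ½·(159 − 35.8)·30.8 = 1897.28.
Change in consumer surplus: 1897.28 − 2964.5 = −1067.22.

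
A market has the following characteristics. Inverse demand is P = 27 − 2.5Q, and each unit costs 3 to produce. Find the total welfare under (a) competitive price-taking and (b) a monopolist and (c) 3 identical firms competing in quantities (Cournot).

Competition: TS = 115.2; Monopoly: TS = 86.4; Cournot: TS = 108

Competitive firms price at marginal cost: P = 3, giving Q = 9.6.
CS = ½·(27 − 3)·9.6 = 115.2; PS = (3 − 3)·9.6 = 0; TS = 115.2.
Monopoly sets MR = MC: 27 − 5Q = 3 ⇒ Q = 4.8, P = 27 − 2.5·4.8 = 15.
CS = ½·(27 − 15)·4.8 = 28.8; PS = (15 − 3)·4.8 = 57.6; TS = 86.4.
Cournot with 3 identical firms: the symmetric best-response condition is 27 − 10q = 3. Each firm produces q = 2.4, total output Q = 7.2, price P = 9.
CS = ½·(27 − 9)·7.2 = 64.8; PS = (9 − 3)·7.2 = 43.2; TS = 108.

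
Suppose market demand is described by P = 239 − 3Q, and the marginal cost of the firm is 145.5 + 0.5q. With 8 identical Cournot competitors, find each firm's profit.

In a 8-firm Cournot equilibrium, symmetry and the first-order condition give q = (239 − 145.5)/(27.5) = 3.4. So Q = 27.2 and P = 157.4.
Each firm's profit = 157.4·3.4 − (145.5·3.4 + ½·0.5·3.4²) = 37.57.

π_i = 37.57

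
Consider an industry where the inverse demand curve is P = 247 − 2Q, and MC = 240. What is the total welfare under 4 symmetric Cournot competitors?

TS = 11.76

Cournot with 4 identical firms: the symmetric best-response condition is 247 − 10q = 240. Each firm produces q = 0.7, total output Q = 2.8, price P = 241.4.
CS = ½·(247 − 241.4)·2.8 = 7.84; PS = (241.4 − 240)·2.8 = 3.92; TS = 11.76.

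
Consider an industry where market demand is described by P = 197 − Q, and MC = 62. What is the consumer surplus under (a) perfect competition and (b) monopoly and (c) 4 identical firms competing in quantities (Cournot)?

Competition: CS = 9112.5; Monopoly: CS = 2278.125; Cournot: CS = 5832

Under competition P = MC = 62, so Q = (197 − 62)/1 = 135.
CS = ½·(197 − 62)·135 = 9112.5.
The monopolist equates marginal revenue to marginal cost: 197 − 2Q = 62, so Q = 67.5. From demand, P = 129.5.
CS = ½·(197 − 129.5)·67.5 = 2278.125.
Cournot with 4 identical firms: the symmetric best-response condition is 197 − 5q = 62. Each firm produces q = 27, total output Q = 108, price P = 89.
CS = ½·(197 − 89)·108 = 5832.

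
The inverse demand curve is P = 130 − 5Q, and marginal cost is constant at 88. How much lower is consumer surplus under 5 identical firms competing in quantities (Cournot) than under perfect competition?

Consumer surplus falls by 53.9

Under competition P = MC = 88, so Q = (130 − 88)/5 = 8.4.
CS = ½·(130 − 88)·8.4 = 176.4.
In a 5-firm Cournot equilibrium, symmetry and the first-order condition give q = (130 − 88)/(30) = 1.4. So Q = 7 and P = 95.
CS = ½·(130 − 95)·7 = 122.5.
Change in consumer surplus: 122.5 − 176.4 = −53.9.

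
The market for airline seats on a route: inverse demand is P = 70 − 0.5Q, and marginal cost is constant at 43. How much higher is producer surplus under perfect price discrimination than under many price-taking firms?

PS rises by 729

Competitive firms price at marginal cost: P = 43, giving Q = 54.
PS = (43 − 43)·54 = 0.
Under first-degree price discrimination the firm charges each unit its demand price and produces up to where P = MC, i.e. Q = 54. Consumer surplus is zero; producer surplus equals total surplus.
PS = ½·(70 − 43)·54 = 729.
Change in producer surplus: 729 − 0 = 729.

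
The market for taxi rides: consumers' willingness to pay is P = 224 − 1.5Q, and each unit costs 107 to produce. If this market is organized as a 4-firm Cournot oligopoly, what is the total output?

Q = 62.4

In a 4-firm Cournot equilibrium, symmetry and the first-order condition give q = (224 − 107)/(7.5) = 15.6. So Q = 62.4 and P = 130.4.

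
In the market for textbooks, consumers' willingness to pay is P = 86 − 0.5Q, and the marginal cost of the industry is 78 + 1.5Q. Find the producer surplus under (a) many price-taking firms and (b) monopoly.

Competition: PS = 12; Monopoly: PS = 12.8

Competitive equilibrium sets price equal to marginal cost: 86 − 0.5Q = 78 + 1.5Q, so Q = 4 and P = 84.
PS = P·Q − VC(Q) = 84·4 − (78·4 + ½·1.5·4²) = 12.
The monopolist equates marginal revenue to marginal cost: 86 − Q = 78 + 1.5Q, so Q = 3.2. From demand, P = 84.4.
PS = P·Q − VC(Q) = 84.4·3.2 − (78·3.2 + ½·1.5·3.2²) = 12.8.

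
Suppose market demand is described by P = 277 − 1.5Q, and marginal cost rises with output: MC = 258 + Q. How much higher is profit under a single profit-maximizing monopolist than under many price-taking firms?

Profit rises by 16.245

Under competition P = MC: 277 − 1.5Q = 258 + Q ⇒ Q = 7.6, P = 265.6.
Profit = 265.6·7.6 − (258·7.6 + ½·1·7.6²) = 28.88.
A monopolist chooses Q where MR = MC. MR = 277 − 3Q; setting this equal to 258 + Q gives Q = 4.75 and P = 269.875.
Profit = 269.875·4.75 − (258·4.75 + ½·1·4.75²) = 45.125.
Change in profit: 45.125 − 28.88 = 16.245.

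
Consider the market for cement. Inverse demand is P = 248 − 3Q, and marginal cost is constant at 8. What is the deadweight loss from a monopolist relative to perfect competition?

DWL = 2400

Perfect competition: P = MC = 8, so 248 − 3Q = 8 and Q = 80.
Monopoly sets MR = MC: 248 − 6Q = 8 ⇒ Q = 40, P = 248 − 3·40 = 128.
DWL is the triangle between Q = 40 and Q = 80: ½·(80 − 40)·(128 − 8) = 2400.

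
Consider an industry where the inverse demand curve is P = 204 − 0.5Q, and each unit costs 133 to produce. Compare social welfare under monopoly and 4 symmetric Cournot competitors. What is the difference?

TS rises by 1058.61

The monopolist equates marginal revenue to marginal cost: 204 − Q = 133, so Q = 71. From demand, P = 168.5.
CS = ½·(204 − 168.5)·71 = 1260.25; PS = (168.5 − 133)·71 = 2520.5; TS = 3780.75.
In a 4-firm Cournot equilibrium, symmetry and the first-order condition give q = (204 − 133)/(2.5) = 28.4. So Q = 113.6 and P = 147.2.
CS = ½·(204 − 147.2)·113.6 = 3226.24; PS = (147.2 − 133)·113.6 = 1613.12; TS = 4839.36.
Change in social welfare: 4839.36 − 3780.75 = 1058.61.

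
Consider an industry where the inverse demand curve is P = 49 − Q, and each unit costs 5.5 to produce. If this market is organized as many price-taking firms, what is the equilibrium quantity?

Q = 43.5

Perfect competition: P = MC = 5.5, so 49 − Q = 5.5 and Q = 43.5.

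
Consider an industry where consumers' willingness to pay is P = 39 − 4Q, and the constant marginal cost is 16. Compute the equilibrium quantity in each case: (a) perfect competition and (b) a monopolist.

Competitive firms price at marginal cost: P = 16, giving Q = 5.75.
The monopolist equates marginal revenue to marginal cost: 39 − 8Q = 16, so Q = 2.875. From demand, P = 27.5.

Competition: Q = 5.75; Monopoly: Q = 2.875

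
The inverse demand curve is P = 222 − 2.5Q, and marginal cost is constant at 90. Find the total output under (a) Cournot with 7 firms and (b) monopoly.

Cournot with 7 identical firms: the symmetric best-response condition is 222 − 20q = 90. Each firm produces q = 6.6, total output Q = 46.2, price P = 106.5.
Monopoly sets MR = MC: 222 − 5Q = 90 ⇒ Q = 26.4, P = 222 − 2.5·26.4 = 156.

Cournot: Q = 46.2; Monopoly: Q = 26.4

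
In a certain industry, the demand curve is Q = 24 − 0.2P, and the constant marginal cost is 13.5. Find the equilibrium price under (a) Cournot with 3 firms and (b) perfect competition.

Cournot: P = 40.125; Competition: P = 13.5

Inverting demand: P = 120 − 5Q.
With 3 symmetric Cournot firms, each firm's FOC gives 120 − 20q = 13.5, so q = 5.325, Q = 3·5.325 = 15.975, and P = 40.125.
Competitive firms price at marginal cost: P = 13.5, giving Q = 21.3.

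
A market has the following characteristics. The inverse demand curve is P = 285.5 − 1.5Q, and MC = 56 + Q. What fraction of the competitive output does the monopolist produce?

Q_m/Q_c = 0.625

Monopoly sets MR = MC: 285.5 − 3Q = 56 + Q ⇒ Q = 57.375, P = 285.5 − 1.5·57.375 = 3191/16.
Under competition P = MC: 285.5 − 1.5Q = 56 + Q ⇒ Q = 91.8, P = 147.8.
Ratio Q_m/Q_c = 57.375/91.8 = 0.625.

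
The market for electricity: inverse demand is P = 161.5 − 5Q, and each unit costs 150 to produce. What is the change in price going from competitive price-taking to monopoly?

Under competition P = MC = 150, so Q = (161.5 − 150)/5 = 2.3.
The monopolist equates marginal revenue to marginal cost: 161.5 − 10Q = 150, so Q = 1.15. From demand, P = 155.75.
Change in price: 155.75 − 150 = 5.75.

P rises by 5.75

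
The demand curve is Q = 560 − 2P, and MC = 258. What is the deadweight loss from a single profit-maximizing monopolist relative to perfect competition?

Inverting demand: P = 280 − 0.5Q.
Perfect competition: P = MC = 258, so 280 − 0.5Q = 258 and Q = 44.
A monopolist chooses Q where MR = MC. MR = 280 − Q; setting this equal to 258 gives Q = 22 and P = 269.
DWL is the triangle between Q = 22 and Q = 44: ½·(44 − 22)·(269 − 258) = 121.

DWL = 121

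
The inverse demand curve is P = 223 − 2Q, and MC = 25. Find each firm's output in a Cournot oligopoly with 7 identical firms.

With 7 symmetric Cournot firms, each firm's FOC gives 223 − 16q = 25, so q = 12.375, Q = 7·12.375 = 86.625, and P = 49.75.

q_i = 12.375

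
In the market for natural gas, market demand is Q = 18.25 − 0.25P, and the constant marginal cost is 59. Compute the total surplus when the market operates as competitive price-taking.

Inverting demand: P = 73 − 4Q.
Competitive firms price at marginal cost: P = 59, giving Q = 3.5.
CS = ½·(73 − 59)·3.5 = 24.5; PS = (59 − 59)·3.5 = 0; TS = 24.5.

TS = 24.5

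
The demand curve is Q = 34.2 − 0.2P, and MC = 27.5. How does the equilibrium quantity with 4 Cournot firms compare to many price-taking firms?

Cournot: Q = 22.96; Competition: Q = 28.7

Inverting demand: P = 171 − 5Q.
With 4 symmetric Cournot firms, each firm's FOC gives 171 − 25q = 27.5, so q = 5.74, Q = 4·5.74 = 22.96, and P = 56.2.
Perfect competition: P = MC = 27.5, so 171 − 5Q = 27.5 and Q = 28.7.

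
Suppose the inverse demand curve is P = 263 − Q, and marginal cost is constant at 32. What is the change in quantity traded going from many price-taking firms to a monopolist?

Q falls by 115.5

Perfect competition: P = MC = 32, so 263 − Q = 32 and Q = 231.
Monopoly sets MR = MC: 263 − 2Q = 32 ⇒ Q = 115.5, P = 263 − 115.5 = 147.5.
Change in quantity traded: 115.5 − 231 = −115.5.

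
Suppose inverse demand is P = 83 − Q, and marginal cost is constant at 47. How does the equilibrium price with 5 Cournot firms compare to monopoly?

With 5 symmetric Cournot firms, each firm's FOC gives 83 − 6q = 47, so q = 6, Q = 5·6 = 30, and P = 53.
A monopolist chooses Q where MR = MC. MR = 83 − 2Q; setting this equal to 47 gives Q = 18 and P = 65.

Cournot: P = 53; Monopoly: P = 65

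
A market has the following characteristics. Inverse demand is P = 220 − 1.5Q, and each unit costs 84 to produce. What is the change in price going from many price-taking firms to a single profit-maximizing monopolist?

Price rises by 68

Perfect competition: P = MC = 84, so 220 − 1.5Q = 84 and Q = 272/3.
Monopoly sets MR = MC: 220 − 3Q = 84 ⇒ Q = 136/3, P = 220 − 1.5·136/3 = 152.
Change in price: 152 − 84 = 68.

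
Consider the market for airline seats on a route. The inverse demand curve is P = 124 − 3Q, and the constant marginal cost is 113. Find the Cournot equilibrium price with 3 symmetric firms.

With 3 symmetric Cournot firms, each firm's FOC gives 124 − 12q = 113, so q = 11/12, Q = 3·11/12 = 2.75, and P = 115.75.

P = 115.75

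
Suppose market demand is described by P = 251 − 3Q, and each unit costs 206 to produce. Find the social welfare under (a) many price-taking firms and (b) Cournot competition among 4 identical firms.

Perfect competition: P = MC = 206, so 251 − 3Q = 206 and Q = 15.
CS = ½·(251 − 206)·15 = 337.5; PS = (206 − 206)·15 = 0; TS = 337.5.
In a 4-firm Cournot equilibrium, symmetry and the first-order condition give q = (251 − 206)/(15) = 3. So Q = 12 and P = 215.
CS = ½·(251 − 215)·12 = 216; PS = (215 − 206)·12 = 108; TS = 324.

Competition: TS = 337.5; Cournot: TS = 324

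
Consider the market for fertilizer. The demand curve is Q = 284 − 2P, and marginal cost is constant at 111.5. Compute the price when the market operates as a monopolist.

P = 126.75

Inverting demand: P = 142 − 0.5Q.
Monopoly sets MR = MC: 142 − Q = 111.5 ⇒ Q = 30.5, P = 142 − 0.5·30.5 = 126.75.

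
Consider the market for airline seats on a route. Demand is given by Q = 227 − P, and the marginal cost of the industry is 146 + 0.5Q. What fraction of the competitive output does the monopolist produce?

Q_m/Q_c = 0.6

Inverting demand: P = 227 − Q.
A monopolist chooses Q where MR = MC. MR = 227 − 2Q; setting this equal to 146 + 0.5Q gives Q = 32.4 and P = 194.6.
Competitive equilibrium sets price equal to marginal cost: 227 − Q = 146 + 0.5Q, so Q = 54 and P = 173.
Ratio Q_m/Q_c = 32.4/54 = 0.6.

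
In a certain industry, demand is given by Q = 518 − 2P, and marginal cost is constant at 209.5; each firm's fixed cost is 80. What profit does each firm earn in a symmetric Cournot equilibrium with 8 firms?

π_i = −19.5

Inverting demand: P = 259 − 0.5Q.
Cournot with 8 identical firms: the symmetric best-response condition is 259 − 4.5q = 209.5. Each firm produces q = 11, total output Q = 88, price P = 215.
Each firm's profit = (215 − 209.5)·11 − 80 = −19.5.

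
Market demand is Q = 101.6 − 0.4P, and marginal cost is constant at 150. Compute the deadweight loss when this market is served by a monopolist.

DWL = 540.8

Inverting demand: P = 254 − 2.5Q.
Under competition P = MC = 150, so Q = (254 − 150)/2.5 = 41.6.
The monopolist equates marginal revenue to marginal cost: 254 − 5Q = 150, so Q = 20.8. From demand, P = 202.
DWL is the triangle between Q = 20.8 and Q = 41.6: ½·(41.6 − 20.8)·(202 − 150) = 540.8.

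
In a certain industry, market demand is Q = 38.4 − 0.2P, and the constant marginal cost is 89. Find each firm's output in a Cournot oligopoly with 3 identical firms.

Inverting demand: P = 192 − 5Q.
In a 3-firm Cournot equilibrium, symmetry and the first-order condition give q = (192 − 89)/(20) = 5.15. So Q = 15.45 and P = 114.75.

q_i = 5.15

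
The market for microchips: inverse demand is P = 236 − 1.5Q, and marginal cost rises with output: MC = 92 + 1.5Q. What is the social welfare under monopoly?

A monopolist chooses Q where MR = MC. MR = 236 − 3Q; setting this equal to 92 + 1.5Q gives Q = 32 and P = 188.
CS = ½·(236 − 188)·32 = 768; PS = (188·32 − 92·32 − ½·1.5·32²) = 2304; TS = 3072.

TS = 3072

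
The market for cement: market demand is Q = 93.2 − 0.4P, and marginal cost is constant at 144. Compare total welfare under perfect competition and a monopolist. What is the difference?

TS falls by 396.05

Inverting demand: P = 233 − 2.5Q.
Perfect competition: P = MC = 144, so 233 − 2.5Q = 144 and Q = 35.6.
CS = ½·(233 − 144)·35.6 = 1584.2; PS = (144 − 144)·35.6 = 0; TS = 1584.2.
A monopolist chooses Q where MR = MC. MR = 233 − 5Q; setting this equal to 144 gives Q = 17.8 and P = 188.5.
CS = ½·(233 − 188.5)·17.8 = 396.05; PS = (188.5 − 144)·17.8 = 792.1; TS = 1188.15.
Change in total welfare: 1188.15 − 1584.2 = −396.05.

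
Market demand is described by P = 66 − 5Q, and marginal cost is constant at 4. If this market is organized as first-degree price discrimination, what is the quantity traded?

With perfect price discrimination, output is the efficient level Q = 12.4 (where demand meets MC), but every buyer pays their willingness to pay: CS = 0 and PS = total surplus.

Q = 12.4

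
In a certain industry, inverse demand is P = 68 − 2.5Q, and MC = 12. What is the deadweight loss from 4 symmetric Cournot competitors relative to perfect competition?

Under competition P = MC = 12, so Q = (68 − 12)/2.5 = 22.4.
Cournot with 4 identical firms: the symmetric best-response condition is 68 − 12.5q = 12. Each firm produces q = 4.48, total output Q = 17.92, price P = 23.2.
DWL is the triangle between Q = 17.92 and Q = 22.4: ½·(22.4 − 17.92)·(23.2 − 12) = 25.088.

DWL = 25.088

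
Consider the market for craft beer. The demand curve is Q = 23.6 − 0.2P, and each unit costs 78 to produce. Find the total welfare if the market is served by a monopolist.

Inverting demand: P = 118 − 5Q.
Monopoly sets MR = MC: 118 − 10Q = 78 ⇒ Q = 4, P = 118 − 5·4 = 98.
CS = ½·(118 − 98)·4 = 40; PS = (98 − 78)·4 = 80; TS = 120.

TS = 120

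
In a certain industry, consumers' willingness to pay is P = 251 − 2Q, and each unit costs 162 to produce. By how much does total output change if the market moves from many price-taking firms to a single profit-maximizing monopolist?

Total output falls by 22.25

Under competition P = MC = 162, so Q = (251 − 162)/2 = 44.5.
Monopoly sets MR = MC: 251 − 4Q = 162 ⇒ Q = 22.25, P = 251 − 2·22.25 = 206.5.
Change in total output: 22.25 − 44.5 = −22.25.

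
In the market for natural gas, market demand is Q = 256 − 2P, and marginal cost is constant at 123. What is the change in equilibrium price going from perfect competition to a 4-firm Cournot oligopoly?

Equilibrium price rises by 1

Inverting demand: P = 128 − 0.5Q.
Competitive firms price at marginal cost: P = 123, giving Q = 10.
With 4 symmetric Cournot firms, each firm's FOC gives 128 − 2.5q = 123, so q = 2, Q = 4·2 = 8, and P = 124.
Change in equilibrium price: 124 − 123 = 1.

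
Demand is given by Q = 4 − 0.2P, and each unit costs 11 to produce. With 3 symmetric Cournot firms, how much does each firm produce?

Inverting demand: P = 20 − 5Q.
In a 3-firm Cournot equilibrium, symmetry and the first-order condition give q = (20 − 11)/(20) = 0.45. So Q = 1.35 and P = 13.25.

q_i = 0.45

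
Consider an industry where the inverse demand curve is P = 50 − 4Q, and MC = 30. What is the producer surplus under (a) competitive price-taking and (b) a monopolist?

Competition: PS = 0; Monopoly: PS = 25

Perfect competition: P = MC = 30, so 50 − 4Q = 30 and Q = 5.
PS = (30 − 30)·5 = 0.
A monopolist chooses Q where MR = MC. MR = 50 − 8Q; setting this equal to 30 gives Q = 2.5 and P = 40.
PS = (40 − 30)·2.5 = 25.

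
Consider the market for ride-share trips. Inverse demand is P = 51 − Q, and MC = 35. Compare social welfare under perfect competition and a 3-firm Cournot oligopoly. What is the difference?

Perfect competition: P = MC = 35, so 51 − Q = 35 and Q = 16.
CS = ½·(51 − 35)·16 = 128; PS = (35 − 35)·16 = 0; TS = 128.
With 3 symmetric Cournot firms, each firm's FOC gives 51 − 4q = 35, so q = 4, Q = 3·4 = 12, and P = 39.
CS = ½·(51 − 39)·12 = 72; PS = (39 − 35)·12 = 48; TS = 120.
Change in social welfare: 120 − 128 = −8.

Social welfare falls by 8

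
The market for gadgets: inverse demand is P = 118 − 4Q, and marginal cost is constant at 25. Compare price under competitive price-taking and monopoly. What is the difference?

Price rises by 46.5

Under competition P = MC = 25, so Q = (118 − 25)/4 = 23.25.
A monopolist chooses Q where MR = MC. MR = 118 − 8Q; setting this equal to 25 gives Q = 11.625 and P = 71.5.
Change in price: 71.5 − 25 = 46.5.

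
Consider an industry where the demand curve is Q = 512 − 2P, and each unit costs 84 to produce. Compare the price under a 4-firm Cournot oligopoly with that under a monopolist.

Cournot: P = 118.4; Monopoly: P = 170

Inverting demand: P = 256 − 0.5Q.
Cournot with 4 identical firms: the symmetric best-response condition is 256 − 2.5q = 84. Each firm produces q = 68.8, total output Q = 275.2, price P = 118.4.
A monopolist chooses Q where MR = MC. MR = 256 − Q; setting this equal to 84 gives Q = 172 and P = 170.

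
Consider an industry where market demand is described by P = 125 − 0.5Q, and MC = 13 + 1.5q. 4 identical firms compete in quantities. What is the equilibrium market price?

Cournot with 4 identical firms: the symmetric best-response condition is 125 − 2.5q = 13 + 1.5q. Each firm produces q = 28, total output Q = 112, price P = 69.

P = 69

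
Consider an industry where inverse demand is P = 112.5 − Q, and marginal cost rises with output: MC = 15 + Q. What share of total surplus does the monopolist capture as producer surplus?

Monopoly sets MR = MC: 112.5 − 2Q = 15 + Q ⇒ Q = 32.5, P = 112.5 − 32.5 = 80.
CS = ½·(112.5 − 80)·32.5 = 528.125.
PS = P·Q − VC(Q) = 80·32.5 − (15·32.5 + ½·1·32.5²) = 1584.375.
Share captured = PS/TS = 1584.375/2112.5 = 0.75.

PS/TS = 0.75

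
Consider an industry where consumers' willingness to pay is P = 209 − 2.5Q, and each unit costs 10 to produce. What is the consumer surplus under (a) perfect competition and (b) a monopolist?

Competition: CS = 7920.2; Monopoly: CS = 1980.05

Competitive firms price at marginal cost: P = 10, giving Q = 79.6.
CS = ½·(209 − 10)·79.6 = 7920.2.
Monopoly sets MR = MC: 209 − 5Q = 10 ⇒ Q = 39.8, P = 209 − 2.5·39.8 = 109.5.
CS = ½·(209 − 109.5)·39.8 = 1980.05.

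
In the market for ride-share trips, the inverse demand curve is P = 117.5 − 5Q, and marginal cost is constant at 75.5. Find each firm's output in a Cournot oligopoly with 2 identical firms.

With 2 symmetric Cournot firms, each firm's FOC gives 117.5 − 15q = 75.5, so q = 2.8, Q = 2·2.8 = 5.6, and P = 89.5.

q_i = 2.8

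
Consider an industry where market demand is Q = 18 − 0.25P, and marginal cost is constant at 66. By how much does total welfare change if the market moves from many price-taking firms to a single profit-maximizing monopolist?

Total welfare falls by 1.125

Inverting demand: P = 72 − 4Q.
Competitive firms price at marginal cost: P = 66, giving Q = 1.5.
CS = ½·(72 − 66)·1.5 = 4.5; PS = (66 − 66)·1.5 = 0; TS = 4.5.
The monopolist equates marginal revenue to marginal cost: 72 − 8Q = 66, so Q = 0.75. From demand, P = 69.
CS = ½·(72 − 69)·0.75 = 1.125; PS = (69 − 66)·0.75 = 2.25; TS = 3.375.
Change in total welfare: 3.375 − 4.5 = −1.125.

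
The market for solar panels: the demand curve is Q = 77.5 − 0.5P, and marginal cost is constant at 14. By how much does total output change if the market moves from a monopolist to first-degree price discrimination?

Total output rises by 35.25

Inverting demand: P = 155 − 2Q.
Monopoly sets MR = MC: 155 − 4Q = 14 ⇒ Q = 35.25, P = 155 − 2·35.25 = 84.5.
With perfect price discrimination, output is the efficient level Q = 70.5 (where demand meets MC), but every buyer pays their willingness to pay: CS = 0 and PS = total surplus.
Change in total output: 70.5 − 35.25 = 35.25.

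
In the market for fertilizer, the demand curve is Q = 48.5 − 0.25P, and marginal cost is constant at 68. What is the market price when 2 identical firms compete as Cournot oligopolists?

P = 110

Inverting demand: P = 194 − 4Q.
Cournot with 2 identical firms: the symmetric best-response condition is 194 − 12q = 68. Each firm produces q = 10.5, total output Q = 21, price P = 110.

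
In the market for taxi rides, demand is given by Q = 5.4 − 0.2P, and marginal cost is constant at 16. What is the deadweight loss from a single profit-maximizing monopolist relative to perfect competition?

DWL = 3.025

Inverting demand: P = 27 − 5Q.
Perfect competition: P = MC = 16, so 27 − 5Q = 16 and Q = 2.2.
Monopoly sets MR = MC: 27 − 10Q = 16 ⇒ Q = 1.1, P = 27 − 5·1.1 = 21.5.
DWL is the triangle between Q = 1.1 and Q = 2.2: ½·(2.2 − 1.1)·(21.5 − 16) = 3.025.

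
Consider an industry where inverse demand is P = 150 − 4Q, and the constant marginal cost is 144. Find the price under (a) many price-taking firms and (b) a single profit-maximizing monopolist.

Competition: P = 144; Monopoly: P = 147

Perfect competition: P = MC = 144, so 150 − 4Q = 144 and Q = 1.5.
The monopolist equates marginal revenue to marginal cost: 150 − 8Q = 144, so Q = 0.75. From demand, P = 147.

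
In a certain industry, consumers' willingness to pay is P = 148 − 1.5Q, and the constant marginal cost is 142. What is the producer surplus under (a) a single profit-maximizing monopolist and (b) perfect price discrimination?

Monopoly sets MR = MC: 148 − 3Q = 142 ⇒ Q = 2, P = 148 − 1.5·2 = 145.
PS = (145 − 142)·2 = 6.
Under first-degree price discrimination the firm charges each unit its demand price and produces up to where P = MC, i.e. Q = 4. Consumer surplus is zero; producer surplus equals total surplus.
PS = ½·(148 − 142)·4 = 12.

Monopoly: PS = 6; Perfect PD: PS = 12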